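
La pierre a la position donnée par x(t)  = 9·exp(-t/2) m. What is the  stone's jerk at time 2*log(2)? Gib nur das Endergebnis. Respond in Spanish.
La respuesta es -9/16.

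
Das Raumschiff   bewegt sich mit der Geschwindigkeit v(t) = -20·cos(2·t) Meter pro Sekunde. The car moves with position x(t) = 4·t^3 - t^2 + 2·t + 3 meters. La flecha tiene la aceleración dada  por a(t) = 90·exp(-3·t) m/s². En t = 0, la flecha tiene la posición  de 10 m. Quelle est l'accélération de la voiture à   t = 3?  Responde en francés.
Pour résoudre ceci, nous devons prendre 2 dérivées de notre équation de la position x(t) = 4·t^3 - t^2 + 2·t + 3. En dérivant la position, nous obtenons la vitesse: v(t) = 12·t^2 - 2·t + 2. La dérivée de la vitesse donne l'accélération: a(t) = 24·t - 2. En utilisant a(t) = 24·t - 2 et en substituant t = 3, nous trouvons a = 70.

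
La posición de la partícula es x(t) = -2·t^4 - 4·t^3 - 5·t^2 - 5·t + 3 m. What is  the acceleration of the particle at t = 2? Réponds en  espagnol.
Debemos derivar nuestra ecuación de la posición x(t) = -2·t^4 - 4·t^3 - 5·t^2 - 5·t + 3 2 veces. Derivando la posición, obtenemos la velocidad: v(t) = -8·t^3 - 12·t^2 - 10·t - 5. La derivada de la velocidad da la aceleración: a(t) = -24·t^2 - 24·t - 10. Tenemos la aceleración a(t) = -24·t^2 - 24·t - 10. Sustituyendo t = 2: a(2) = -154.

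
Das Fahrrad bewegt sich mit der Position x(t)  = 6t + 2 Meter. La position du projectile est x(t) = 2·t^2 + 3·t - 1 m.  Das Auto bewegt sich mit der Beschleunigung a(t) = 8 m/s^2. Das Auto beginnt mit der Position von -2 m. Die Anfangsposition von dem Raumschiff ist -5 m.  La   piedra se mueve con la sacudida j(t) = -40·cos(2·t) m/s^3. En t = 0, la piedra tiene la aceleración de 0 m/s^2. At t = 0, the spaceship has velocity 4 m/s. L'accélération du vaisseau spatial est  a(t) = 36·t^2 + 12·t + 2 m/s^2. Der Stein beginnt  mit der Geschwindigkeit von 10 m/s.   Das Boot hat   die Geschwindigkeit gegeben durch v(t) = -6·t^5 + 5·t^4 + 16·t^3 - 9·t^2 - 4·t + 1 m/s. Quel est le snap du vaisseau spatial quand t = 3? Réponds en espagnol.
Debemos derivar nuestra ecuación de la aceleración a(t) = 36·t^2 + 12·t + 2 2 veces. Derivando la aceleración, obtenemos la sacudida: j(t) = 72·t + 12. Derivando la sacudida, obtenemos el snap: s(t) = 72. De la ecuación del snap s(t) = 72, sustituimos t = 3 para obtener s = 72.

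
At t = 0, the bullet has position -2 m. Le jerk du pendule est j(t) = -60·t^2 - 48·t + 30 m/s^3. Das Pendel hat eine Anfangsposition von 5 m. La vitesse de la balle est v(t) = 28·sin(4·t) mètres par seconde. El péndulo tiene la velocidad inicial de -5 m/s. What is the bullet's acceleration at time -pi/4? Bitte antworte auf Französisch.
Pour résoudre ceci, nous devons prendre 1 dérivée de notre équation de la vitesse v(t) = 28·sin(4·t). La dérivée de la vitesse donne l'accélération: a(t) = 112·cos(4·t). En utilisant a(t) = 112·cos(4·t) et en substituant t = -pi/4, nous trouvons a = -112.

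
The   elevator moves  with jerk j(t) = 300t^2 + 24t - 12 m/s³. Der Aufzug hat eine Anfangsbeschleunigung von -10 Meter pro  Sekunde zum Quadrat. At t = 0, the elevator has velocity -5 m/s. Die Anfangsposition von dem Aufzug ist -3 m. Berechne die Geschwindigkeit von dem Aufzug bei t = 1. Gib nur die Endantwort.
Die Geschwindigkeit bei t = 1 ist v = 8.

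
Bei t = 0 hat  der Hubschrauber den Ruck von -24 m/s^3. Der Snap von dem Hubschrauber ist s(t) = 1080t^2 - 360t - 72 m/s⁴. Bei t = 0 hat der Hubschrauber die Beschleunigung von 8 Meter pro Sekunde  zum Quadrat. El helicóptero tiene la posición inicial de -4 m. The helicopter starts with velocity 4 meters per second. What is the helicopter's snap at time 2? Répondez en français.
De l'équation du snap s(t) = 1080·t^2 - 360·t - 72, nous substituons t = 2 pour obtenir s = 3528.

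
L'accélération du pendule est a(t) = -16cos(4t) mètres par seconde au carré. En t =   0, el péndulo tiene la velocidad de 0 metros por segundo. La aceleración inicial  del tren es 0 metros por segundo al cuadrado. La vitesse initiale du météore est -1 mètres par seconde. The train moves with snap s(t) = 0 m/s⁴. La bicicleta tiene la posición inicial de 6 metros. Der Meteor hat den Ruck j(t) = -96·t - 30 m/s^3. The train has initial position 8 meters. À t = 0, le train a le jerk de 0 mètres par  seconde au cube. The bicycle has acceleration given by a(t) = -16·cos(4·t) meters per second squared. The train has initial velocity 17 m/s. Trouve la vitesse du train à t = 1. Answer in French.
Nous devons intégrer notre équation du snap s(t) = 0 3 fois. L'intégrale du snap, avec j(0) = 0, donne le jerk: j(t) = 0. En prenant ∫j(t)dt et en appliquant a(0) = 0, nous trouvons a(t) = 0. La primitive de l'accélération est la vitesse. En utilisant v(0) = 17, nous obtenons v(t) = 17. Nous avons la vitesse v(t) = 17. En substituant t = 1: v(1) = 17.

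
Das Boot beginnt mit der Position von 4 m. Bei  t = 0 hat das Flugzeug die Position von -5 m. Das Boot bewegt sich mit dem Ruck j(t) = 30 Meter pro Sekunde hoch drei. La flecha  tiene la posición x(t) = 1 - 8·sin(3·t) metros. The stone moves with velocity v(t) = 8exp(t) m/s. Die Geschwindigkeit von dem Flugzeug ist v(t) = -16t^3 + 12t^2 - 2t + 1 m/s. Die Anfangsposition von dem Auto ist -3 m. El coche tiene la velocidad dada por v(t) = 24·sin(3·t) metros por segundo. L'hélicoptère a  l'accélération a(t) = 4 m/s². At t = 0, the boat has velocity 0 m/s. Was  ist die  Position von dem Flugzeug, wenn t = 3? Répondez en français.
Nous devons trouver la primitive de notre équation de la vitesse v(t) = -16·t^3 + 12·t^2 - 2·t + 1 1 fois. En intégrant la vitesse et en utilisant la condition initiale x(0) = -5, nous obtenons x(t) = -4·t^4 + 4·t^3 - t^2 + t - 5. En utilisant x(t) = -4·t^4 + 4·t^3 - t^2 + t - 5 et en substituant t = 3, nous trouvons x = -227.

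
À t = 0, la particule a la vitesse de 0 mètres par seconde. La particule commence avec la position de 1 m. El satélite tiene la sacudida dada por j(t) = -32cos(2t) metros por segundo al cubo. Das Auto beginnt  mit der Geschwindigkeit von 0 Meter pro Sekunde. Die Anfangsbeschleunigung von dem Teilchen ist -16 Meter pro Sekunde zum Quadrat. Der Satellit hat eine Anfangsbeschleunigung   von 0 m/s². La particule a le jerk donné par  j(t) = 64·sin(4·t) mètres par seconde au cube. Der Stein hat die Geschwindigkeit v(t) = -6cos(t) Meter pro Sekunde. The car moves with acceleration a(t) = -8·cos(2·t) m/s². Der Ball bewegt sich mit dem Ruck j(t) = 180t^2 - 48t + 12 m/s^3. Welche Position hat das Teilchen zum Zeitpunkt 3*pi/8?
Wir müssen unsere Gleichung für den Ruck j(t) = 64·sin(4·t) 3-mal integrieren. Mit ∫j(t)dt und Anwendung von a(0) = -16, finden wir a(t) = -16·cos(4·t). Das Integral von der Beschleunigung, mit v(0) = 0, ergibt die Geschwindigkeit: v(t) = -4·sin(4·t). Mit ∫v(t)dt und Anwendung von x(0) = 1, finden wir x(t) = cos(4·t). Aus der Gleichung für die Position x(t) = cos(4·t), setzen wir t = 3*pi/8 ein und erhalten x = 0.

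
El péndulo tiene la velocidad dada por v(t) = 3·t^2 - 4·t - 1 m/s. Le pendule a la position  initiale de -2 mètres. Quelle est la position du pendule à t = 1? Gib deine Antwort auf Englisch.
We must find the integral of our velocity equation v(t) = 3·t^2 - 4·t - 1 1 time. The antiderivative of velocity is position. Using x(0) = -2, we get x(t) = t^3 - 2·t^2 - t - 2. We have position x(t) = t^3 - 2·t^2 - t - 2. Substituting t = 1: x(1) = -4.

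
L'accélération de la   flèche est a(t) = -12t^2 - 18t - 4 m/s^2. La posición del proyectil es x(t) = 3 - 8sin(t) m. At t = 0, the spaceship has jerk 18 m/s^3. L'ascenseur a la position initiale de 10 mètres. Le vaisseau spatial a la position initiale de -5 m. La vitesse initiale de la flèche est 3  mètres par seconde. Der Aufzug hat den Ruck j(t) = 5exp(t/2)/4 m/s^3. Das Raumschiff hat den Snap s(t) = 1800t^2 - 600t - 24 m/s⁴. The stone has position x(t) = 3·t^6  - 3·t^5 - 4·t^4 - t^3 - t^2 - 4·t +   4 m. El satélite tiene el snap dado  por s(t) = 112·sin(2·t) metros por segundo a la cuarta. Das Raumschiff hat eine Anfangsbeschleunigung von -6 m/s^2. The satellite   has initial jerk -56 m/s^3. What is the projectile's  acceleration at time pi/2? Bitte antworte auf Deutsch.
Wir müssen unsere Gleichung für die Position x(t) = 3 - 8·sin(t) 2-mal ableiten. Mit d/dt von x(t) finden wir v(t) = -8·cos(t). Durch Ableiten von der Geschwindigkeit erhalten wir die Beschleunigung: a(t) = 8·sin(t). Aus der Gleichung für die Beschleunigung a(t) = 8·sin(t), setzen wir t = pi/2 ein und erhalten a = 8.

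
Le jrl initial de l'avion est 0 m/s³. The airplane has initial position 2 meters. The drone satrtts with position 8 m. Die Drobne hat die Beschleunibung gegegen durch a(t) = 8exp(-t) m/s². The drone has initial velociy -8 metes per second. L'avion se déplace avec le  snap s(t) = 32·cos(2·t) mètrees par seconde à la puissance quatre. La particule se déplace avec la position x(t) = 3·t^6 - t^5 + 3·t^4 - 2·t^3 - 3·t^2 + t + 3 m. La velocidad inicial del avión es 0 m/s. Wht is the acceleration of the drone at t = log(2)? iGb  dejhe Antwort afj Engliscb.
Using a(t) = 8·exp(-t) and substituting t = log(2), we find a = 4.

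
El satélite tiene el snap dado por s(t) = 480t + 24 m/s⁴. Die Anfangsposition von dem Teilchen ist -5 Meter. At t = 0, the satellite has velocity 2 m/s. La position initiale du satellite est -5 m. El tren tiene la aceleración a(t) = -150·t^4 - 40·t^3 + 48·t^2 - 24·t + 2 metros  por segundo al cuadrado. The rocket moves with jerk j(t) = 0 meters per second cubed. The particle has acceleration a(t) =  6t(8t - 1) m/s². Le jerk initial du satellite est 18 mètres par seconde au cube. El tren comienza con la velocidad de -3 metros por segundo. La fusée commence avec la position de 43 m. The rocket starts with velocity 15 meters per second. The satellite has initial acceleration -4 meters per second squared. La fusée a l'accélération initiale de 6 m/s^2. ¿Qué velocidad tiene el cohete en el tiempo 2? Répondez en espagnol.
Para resolver esto, necesitamos tomar 2 integrales de nuestra ecuación de la sacudida j(t) = 0. La antiderivada de la sacudida, con a(0) = 6, da la aceleración: a(t) = 6. La antiderivada de la aceleración, con v(0) = 15, da la velocidad: v(t) = 6·t + 15. Tenemos la velocidad v(t) = 6·t + 15. Sustituyendo t = 2: v(2) = 27.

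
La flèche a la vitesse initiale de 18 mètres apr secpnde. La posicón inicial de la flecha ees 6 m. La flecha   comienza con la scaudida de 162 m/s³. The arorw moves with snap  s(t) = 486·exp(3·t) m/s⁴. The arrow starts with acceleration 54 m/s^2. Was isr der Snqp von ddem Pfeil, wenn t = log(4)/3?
Wir haben den Snap s(t) = 486·exp(3·t). Durch Einsetzen von t = log(4)/3: s(log(4)/3) = 1944.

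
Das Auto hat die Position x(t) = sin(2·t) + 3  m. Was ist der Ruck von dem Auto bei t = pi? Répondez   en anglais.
We must differentiate our position equation x(t) = sin(2·t) + 3 3 times. Differentiating position, we get velocity: v(t) = 2·cos(2·t). Differentiating velocity, we get acceleration: a(t) = -4·sin(2·t). Differentiating acceleration, we get jerk: j(t) = -8·cos(2·t). We have jerk j(t) = -8·cos(2·t). Substituting t = pi: j(pi) = -8.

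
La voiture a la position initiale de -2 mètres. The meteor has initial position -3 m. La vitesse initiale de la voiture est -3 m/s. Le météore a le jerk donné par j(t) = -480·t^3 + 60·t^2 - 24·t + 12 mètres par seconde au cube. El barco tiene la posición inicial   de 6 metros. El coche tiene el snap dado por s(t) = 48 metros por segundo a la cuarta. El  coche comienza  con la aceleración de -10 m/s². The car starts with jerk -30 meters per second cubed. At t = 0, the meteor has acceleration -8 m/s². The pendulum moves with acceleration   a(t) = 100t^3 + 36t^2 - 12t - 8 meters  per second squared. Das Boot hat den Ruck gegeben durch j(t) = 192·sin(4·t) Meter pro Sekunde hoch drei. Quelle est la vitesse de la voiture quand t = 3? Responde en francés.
Pour résoudre ceci, nous devons prendre 3 primitives de notre équation du snap s(t) = 48. En intégrant le snap et en utilisant la condition initiale j(0) = -30, nous obtenons j(t) = 48·t - 30. En prenant ∫j(t)dt et en appliquant a(0) = -10, nous trouvons a(t) = 24·t^2 - 30·t - 10. L'intégrale de l'accélération, avec v(0) = -3, donne la vitesse: v(t) = 8·t^3 - 15·t^2 - 10·t - 3. Nous avons la vitesse v(t) = 8·t^3 - 15·t^2 - 10·t - 3. En substituant t = 3: v(3) = 48.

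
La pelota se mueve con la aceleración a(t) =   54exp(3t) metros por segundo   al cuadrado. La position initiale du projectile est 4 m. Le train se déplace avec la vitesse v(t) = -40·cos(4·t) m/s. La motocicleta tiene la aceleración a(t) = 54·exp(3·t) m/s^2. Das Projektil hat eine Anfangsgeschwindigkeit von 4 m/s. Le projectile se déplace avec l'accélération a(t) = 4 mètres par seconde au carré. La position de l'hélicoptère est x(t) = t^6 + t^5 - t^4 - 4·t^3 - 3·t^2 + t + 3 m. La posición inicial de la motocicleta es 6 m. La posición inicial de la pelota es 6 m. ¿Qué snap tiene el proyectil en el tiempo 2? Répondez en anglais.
We must differentiate our acceleration equation a(t) = 4 2 times. The derivative of acceleration gives jerk: j(t) = 0. Differentiating jerk, we get snap: s(t) = 0. Using s(t) = 0 and substituting t = 2, we find s = 0.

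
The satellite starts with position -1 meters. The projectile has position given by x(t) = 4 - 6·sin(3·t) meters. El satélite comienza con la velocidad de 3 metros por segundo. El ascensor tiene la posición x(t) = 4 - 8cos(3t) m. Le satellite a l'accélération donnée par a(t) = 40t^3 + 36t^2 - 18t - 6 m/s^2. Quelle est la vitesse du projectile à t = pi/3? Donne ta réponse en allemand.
Ausgehend von der Position x(t) = 4 - 6·sin(3·t), nehmen wir 1 Ableitung. Die Ableitung von der Position ergibt die Geschwindigkeit: v(t) = -18·cos(3·t). Aus der Gleichung für die Geschwindigkeit v(t) = -18·cos(3·t), setzen wir t = pi/3 ein und erhalten v = 18.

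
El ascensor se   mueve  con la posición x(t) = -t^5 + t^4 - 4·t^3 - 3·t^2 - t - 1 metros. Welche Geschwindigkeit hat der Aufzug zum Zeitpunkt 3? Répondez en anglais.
Starting from position x(t) = -t^5 + t^4 - 4·t^3 - 3·t^2 - t - 1, we take 1 derivative. The derivative of position gives velocity: v(t) = -5·t^4 + 4·t^3 - 12·t^2 - 6·t - 1. Using v(t) = -5·t^4 + 4·t^3 - 12·t^2 - 6·t - 1 and substituting t = 3, we find v = -424.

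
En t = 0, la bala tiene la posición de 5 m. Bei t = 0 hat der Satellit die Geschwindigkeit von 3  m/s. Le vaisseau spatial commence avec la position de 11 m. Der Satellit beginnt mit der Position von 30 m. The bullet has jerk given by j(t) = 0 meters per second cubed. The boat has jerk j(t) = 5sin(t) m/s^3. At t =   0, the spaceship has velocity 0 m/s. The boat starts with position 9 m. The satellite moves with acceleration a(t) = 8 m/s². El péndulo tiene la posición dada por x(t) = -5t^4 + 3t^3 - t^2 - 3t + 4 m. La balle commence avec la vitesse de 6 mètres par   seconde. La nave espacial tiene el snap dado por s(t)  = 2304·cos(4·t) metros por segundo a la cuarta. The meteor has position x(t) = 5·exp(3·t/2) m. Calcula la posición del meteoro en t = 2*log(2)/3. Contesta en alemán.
Mit x(t) = 5·exp(3·t/2) und Einsetzen von t = 2*log(2)/3, finden wir x = 10.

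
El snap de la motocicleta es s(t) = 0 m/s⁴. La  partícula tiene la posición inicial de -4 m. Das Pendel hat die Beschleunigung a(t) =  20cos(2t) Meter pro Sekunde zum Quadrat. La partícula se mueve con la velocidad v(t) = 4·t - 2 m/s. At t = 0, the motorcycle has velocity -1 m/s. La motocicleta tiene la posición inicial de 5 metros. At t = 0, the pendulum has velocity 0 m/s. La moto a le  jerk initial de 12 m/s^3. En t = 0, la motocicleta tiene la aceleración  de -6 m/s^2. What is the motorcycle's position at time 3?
We need to integrate our snap equation s(t) = 0 4 times. Integrating snap and using the initial condition j(0) = 12, we get j(t) = 12. Taking ∫j(t)dt and applying a(0) = -6, we find a(t) = 12·t - 6. Finding the integral of a(t) and using v(0) = -1: v(t) = 6·t^2 - 6·t - 1. Integrating velocity and using the initial condition x(0) = 5, we get x(t) = 2·t^3 - 3·t^2 - t + 5. We have position x(t) = 2·t^3 - 3·t^2 - t + 5. Substituting t = 3: x(3) = 29.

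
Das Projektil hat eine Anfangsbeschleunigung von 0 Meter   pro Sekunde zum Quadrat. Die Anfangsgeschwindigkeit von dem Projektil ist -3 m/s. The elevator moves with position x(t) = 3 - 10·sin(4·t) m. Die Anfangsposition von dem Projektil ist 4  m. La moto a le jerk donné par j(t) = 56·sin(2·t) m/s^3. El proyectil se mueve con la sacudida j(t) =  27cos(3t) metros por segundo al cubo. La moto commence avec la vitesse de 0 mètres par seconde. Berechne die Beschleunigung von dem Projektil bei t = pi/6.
Um dies zu lösen, müssen wir 1 Integral unserer Gleichung für den Ruck j(t) = 27·cos(3·t) finden. Die Stammfunktion von dem Ruck, mit a(0) = 0, ergibt die Beschleunigung: a(t) = 9·sin(3·t). Wir haben die Beschleunigung a(t) = 9·sin(3·t). Durch Einsetzen von t = pi/6: a(pi/6) = 9.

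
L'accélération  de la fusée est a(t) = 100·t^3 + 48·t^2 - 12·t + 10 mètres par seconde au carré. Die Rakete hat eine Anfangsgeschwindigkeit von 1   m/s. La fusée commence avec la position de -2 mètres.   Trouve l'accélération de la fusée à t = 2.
De l'équation de l'accélération a(t) = 100·t^3 + 48·t^2 - 12·t + 10, nous substituons t = 2 pour obtenir a = 978.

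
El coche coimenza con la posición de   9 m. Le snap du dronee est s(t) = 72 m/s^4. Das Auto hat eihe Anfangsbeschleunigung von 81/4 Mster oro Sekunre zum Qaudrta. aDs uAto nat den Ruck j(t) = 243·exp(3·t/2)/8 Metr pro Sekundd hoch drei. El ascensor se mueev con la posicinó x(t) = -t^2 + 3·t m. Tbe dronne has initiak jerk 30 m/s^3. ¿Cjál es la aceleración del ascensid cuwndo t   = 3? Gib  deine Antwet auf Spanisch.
Partiendo de la posición x(t) = -t^2 + 3·t, tomamos 2 derivadas. La derivada de la posición da la velocidad: v(t) = 3 - 2·t. Derivando la velocidad, obtenemos la aceleración: a(t) = -2. De la ecuación de la aceleración a(t) = -2, sustituimos t = 3 para obtener a = -2.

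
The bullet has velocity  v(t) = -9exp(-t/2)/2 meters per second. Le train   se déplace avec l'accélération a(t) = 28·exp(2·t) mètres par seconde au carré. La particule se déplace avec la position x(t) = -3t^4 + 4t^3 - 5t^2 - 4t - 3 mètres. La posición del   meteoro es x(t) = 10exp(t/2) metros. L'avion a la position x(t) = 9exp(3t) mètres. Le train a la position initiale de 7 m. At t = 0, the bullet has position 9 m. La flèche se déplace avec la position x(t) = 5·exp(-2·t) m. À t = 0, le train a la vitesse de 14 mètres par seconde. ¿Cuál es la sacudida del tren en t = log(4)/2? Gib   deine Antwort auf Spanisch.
Partiendo de la aceleración a(t) = 28·exp(2·t), tomamos 1 derivada. Tomando d/dt de a(t), encontramos j(t) = 56·exp(2·t). De la ecuación de la sacudida j(t) = 56·exp(2·t), sustituimos t = log(4)/2 para obtener j = 224.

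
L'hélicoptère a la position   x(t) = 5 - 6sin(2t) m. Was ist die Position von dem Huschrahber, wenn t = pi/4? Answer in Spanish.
Usando x(t) = 5 - 6·sin(2·t) y sustituyendo t = pi/4, encontramos x = -1.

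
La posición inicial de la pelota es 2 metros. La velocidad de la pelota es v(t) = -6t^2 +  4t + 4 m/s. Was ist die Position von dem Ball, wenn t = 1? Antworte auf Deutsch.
Ausgehend von der Geschwindigkeit v(t) = -6·t^2 + 4·t + 4, nehmen wir 1 Stammfunktion. Durch Integration von der Geschwindigkeit und Verwendung der Anfangsbedingung x(0) = 2, erhalten wir x(t) = -2·t^3 + 2·t^2 + 4·t + 2. Aus der Gleichung für die Position x(t) = -2·t^3 + 2·t^2 + 4·t + 2, setzen wir t = 1 ein und erhalten x = 6.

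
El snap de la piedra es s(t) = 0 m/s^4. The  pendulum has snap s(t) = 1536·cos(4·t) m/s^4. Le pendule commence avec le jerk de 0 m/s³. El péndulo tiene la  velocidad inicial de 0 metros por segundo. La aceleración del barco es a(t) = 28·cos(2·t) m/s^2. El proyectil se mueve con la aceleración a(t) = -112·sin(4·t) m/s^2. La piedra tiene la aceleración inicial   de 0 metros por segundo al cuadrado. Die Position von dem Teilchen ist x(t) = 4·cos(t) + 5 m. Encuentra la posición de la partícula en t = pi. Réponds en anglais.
We have position x(t) = 4·cos(t) + 5. Substituting t = pi: x(pi) = 1.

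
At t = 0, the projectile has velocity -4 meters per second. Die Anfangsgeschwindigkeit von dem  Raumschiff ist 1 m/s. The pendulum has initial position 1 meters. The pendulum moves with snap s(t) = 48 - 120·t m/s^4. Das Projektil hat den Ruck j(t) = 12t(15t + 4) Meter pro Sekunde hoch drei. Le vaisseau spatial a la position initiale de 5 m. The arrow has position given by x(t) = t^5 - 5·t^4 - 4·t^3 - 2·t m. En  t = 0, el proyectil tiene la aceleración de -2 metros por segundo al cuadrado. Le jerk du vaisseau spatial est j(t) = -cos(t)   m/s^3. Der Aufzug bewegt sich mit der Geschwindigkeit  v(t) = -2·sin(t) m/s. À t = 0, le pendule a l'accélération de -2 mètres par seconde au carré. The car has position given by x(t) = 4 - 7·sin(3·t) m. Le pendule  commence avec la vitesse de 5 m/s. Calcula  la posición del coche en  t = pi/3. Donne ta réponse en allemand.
Aus der Gleichung für die Position x(t) = 4 - 7·sin(3·t), setzen wir t = pi/3 ein und erhalten x = 4.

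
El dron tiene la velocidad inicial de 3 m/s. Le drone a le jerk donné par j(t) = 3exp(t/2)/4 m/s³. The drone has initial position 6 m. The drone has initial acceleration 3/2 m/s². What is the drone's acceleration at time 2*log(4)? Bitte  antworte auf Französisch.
Pour résoudre ceci, nous devons prendre 1 primitive de notre équation du jerk j(t) = 3·exp(t/2)/4. L'intégrale du jerk, avec a(0) = 3/2, donne l'accélération: a(t) = 3·exp(t/2)/2. Nous avons l'accélération a(t) = 3·exp(t/2)/2. En substituant t = 2*log(4): a(2*log(4)) = 6.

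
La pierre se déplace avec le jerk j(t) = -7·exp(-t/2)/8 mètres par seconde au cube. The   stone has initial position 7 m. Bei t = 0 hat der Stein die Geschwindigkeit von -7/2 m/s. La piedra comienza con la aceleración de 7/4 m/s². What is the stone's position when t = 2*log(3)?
To solve this, we need to take 3 integrals of our jerk equation j(t) = -7·exp(-t/2)/8. Finding the antiderivative of j(t) and using a(0) = 7/4: a(t) = 7·exp(-t/2)/4. Taking ∫a(t)dt and applying v(0) = -7/2, we find v(t) = -7·exp(-t/2)/2. The integral of velocity, with x(0) = 7, gives position: x(t) = 7·exp(-t/2). We have position x(t) = 7·exp(-t/2). Substituting t = 2*log(3): x(2*log(3)) = 7/3.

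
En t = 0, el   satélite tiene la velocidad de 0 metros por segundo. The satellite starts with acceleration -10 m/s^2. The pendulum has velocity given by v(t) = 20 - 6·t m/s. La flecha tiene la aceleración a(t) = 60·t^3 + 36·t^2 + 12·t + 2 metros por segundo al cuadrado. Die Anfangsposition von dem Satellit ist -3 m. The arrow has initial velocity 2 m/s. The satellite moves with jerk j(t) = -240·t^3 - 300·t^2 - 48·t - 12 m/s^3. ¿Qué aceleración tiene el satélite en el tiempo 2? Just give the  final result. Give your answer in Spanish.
La respuesta es -1890.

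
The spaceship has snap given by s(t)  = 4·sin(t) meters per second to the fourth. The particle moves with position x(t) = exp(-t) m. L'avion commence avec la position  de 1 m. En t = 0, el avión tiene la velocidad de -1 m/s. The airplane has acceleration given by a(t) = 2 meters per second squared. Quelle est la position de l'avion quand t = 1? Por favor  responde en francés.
Pour résoudre ceci, nous devons prendre 2 primitives de notre équation de l'accélération a(t) = 2. La primitive de l'accélération est la vitesse. En utilisant v(0) = -1, nous obtenons v(t) = 2·t - 1. L'intégrale de la vitesse, avec x(0) = 1, donne la position: x(t) = t^2 - t + 1. En utilisant x(t) = t^2 - t + 1 et en substituant t = 1, nous trouvons x = 1.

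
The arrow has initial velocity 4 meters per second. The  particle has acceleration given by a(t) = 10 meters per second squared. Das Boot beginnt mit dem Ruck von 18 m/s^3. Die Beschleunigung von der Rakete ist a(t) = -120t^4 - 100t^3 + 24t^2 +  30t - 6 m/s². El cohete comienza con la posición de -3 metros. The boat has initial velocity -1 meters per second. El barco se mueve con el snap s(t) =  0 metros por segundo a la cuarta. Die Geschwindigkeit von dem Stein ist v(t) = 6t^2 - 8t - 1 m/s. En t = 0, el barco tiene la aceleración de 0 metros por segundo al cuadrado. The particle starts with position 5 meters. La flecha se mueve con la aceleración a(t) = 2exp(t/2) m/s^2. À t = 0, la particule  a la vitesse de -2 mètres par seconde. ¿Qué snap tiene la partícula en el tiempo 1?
Debemos derivar nuestra ecuación de la aceleración a(t) = 10 2 veces. Derivando la aceleración, obtenemos la sacudida: j(t) = 0. Tomando d/dt de j(t), encontramos s(t) = 0. Usando s(t) = 0 y sustituyendo t = 1, encontramos s = 0.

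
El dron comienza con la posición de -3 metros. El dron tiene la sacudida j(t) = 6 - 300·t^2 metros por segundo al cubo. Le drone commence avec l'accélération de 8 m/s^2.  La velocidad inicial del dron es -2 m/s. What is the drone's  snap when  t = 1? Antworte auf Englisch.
To solve this, we need to take 1 derivative of our jerk equation j(t) = 6 - 300·t^2. The derivative of jerk gives snap: s(t) = -600·t. From the given snap equation s(t) = -600·t, we substitute t = 1 to get s = -600.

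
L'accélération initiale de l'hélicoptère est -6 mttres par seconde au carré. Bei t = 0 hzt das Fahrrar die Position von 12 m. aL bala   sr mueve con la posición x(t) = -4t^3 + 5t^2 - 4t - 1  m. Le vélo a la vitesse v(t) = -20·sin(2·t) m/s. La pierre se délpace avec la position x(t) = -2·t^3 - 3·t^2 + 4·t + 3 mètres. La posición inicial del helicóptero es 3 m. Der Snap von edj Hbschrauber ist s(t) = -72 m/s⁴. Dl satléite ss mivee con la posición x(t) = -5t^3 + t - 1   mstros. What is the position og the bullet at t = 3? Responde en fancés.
En utilisant x(t) = -4·t^3 + 5·t^2 - 4·t - 1 et en substituant t = 3, nous trouvons x = -76.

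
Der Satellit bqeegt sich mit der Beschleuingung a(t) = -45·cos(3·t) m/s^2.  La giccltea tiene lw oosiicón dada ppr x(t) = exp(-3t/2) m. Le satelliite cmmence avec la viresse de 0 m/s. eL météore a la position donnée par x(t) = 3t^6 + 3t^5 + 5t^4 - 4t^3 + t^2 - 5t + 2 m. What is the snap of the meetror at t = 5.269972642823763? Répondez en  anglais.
We must differentiate our position equation x(t) = 3·t^6 + 3·t^5 + 5·t^4 - 4·t^3 + t^2 - 5·t + 2 4 times. Taking d/dt of x(t), we find v(t) = 18·t^5 + 15·t^4 + 20·t^3 - 12·t^2 + 2·t - 5. Taking d/dt of v(t), we find a(t) = 90·t^4 + 60·t^3 + 60·t^2 - 24·t + 2. The derivative of acceleration gives jerk: j(t) = 360·t^3 + 180·t^2 + 120·t - 24. The derivative of jerk gives snap: s(t) = 1080·t^2 + 360·t + 120. Using s(t) = 1080·t^2 + 360·t + 120 and substituting t = 5.269972642823763, we find s = 32011.6107400163.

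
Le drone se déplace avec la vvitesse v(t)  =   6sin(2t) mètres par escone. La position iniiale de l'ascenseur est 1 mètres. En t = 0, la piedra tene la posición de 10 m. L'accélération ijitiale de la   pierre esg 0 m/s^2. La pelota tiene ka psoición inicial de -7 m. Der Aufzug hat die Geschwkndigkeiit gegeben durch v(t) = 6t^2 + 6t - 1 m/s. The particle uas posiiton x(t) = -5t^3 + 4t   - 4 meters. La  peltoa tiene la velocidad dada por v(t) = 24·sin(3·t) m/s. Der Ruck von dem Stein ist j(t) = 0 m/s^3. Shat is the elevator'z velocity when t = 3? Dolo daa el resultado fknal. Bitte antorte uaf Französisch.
La réponse est 71.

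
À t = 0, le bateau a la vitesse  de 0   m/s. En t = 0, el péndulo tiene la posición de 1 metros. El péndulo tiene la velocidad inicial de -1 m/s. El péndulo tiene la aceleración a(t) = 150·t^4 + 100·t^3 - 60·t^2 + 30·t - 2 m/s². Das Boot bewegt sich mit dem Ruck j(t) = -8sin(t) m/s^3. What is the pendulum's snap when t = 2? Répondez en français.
En partant de l'accélération a(t) = 150·t^4 + 100·t^3 - 60·t^2 + 30·t - 2, nous prenons 2 dérivées. En prenant d/dt de a(t), nous trouvons j(t) = 600·t^3 + 300·t^2 - 120·t + 30. En prenant d/dt de j(t), nous trouvons s(t) = 1800·t^2 + 600·t - 120. De l'équation du snap s(t) = 1800·t^2 + 600·t - 120, nous substituons t = 2 pour obtenir s = 8280.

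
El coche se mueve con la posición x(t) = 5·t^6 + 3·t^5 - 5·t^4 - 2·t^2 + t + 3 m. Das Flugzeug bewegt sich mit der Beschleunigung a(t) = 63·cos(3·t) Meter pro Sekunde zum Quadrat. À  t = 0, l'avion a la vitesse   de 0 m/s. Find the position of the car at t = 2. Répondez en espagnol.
Tenemos la posición x(t) = 5·t^6 + 3·t^5 - 5·t^4 - 2·t^2 + t + 3. Sustituyendo t = 2: x(2) = 333.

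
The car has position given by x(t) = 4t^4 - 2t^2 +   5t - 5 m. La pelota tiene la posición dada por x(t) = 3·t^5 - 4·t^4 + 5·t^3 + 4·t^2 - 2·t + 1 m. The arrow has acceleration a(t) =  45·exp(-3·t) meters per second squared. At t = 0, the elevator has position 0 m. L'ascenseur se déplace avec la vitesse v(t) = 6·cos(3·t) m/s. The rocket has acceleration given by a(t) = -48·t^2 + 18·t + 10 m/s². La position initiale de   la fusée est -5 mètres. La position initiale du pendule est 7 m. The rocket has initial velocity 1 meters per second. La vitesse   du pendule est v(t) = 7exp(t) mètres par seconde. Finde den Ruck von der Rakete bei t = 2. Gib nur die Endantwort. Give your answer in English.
j(2) = -174.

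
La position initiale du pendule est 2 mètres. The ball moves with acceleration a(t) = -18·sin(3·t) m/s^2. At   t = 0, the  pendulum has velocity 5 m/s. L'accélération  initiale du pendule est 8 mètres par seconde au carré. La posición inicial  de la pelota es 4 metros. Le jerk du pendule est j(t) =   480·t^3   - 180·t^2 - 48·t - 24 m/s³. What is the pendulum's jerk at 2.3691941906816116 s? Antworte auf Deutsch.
Wir haben den Ruck j(t) = 480·t^3 - 180·t^2 - 48·t - 24. Durch Einsetzen von t = 2.3691941906816116: j(2.3691941906816116) = 5235.19407773721.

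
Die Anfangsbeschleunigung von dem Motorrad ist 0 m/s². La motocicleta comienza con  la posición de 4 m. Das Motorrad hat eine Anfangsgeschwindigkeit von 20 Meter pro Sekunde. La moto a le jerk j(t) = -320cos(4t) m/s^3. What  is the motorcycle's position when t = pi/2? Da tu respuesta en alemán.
Ausgehend von dem Ruck j(t) = -320·cos(4·t), nehmen wir 3 Integrale. Mit ∫j(t)dt und Anwendung von a(0) = 0, finden wir a(t) = -80·sin(4·t). Das Integral von der Beschleunigung ist die Geschwindigkeit. Mit v(0) = 20 erhalten wir v(t) = 20·cos(4·t). Mit ∫v(t)dt und Anwendung von x(0) = 4, finden wir x(t) = 5·sin(4·t) + 4. Mit x(t) = 5·sin(4·t) + 4 und Einsetzen von t = pi/2, finden wir x = 4.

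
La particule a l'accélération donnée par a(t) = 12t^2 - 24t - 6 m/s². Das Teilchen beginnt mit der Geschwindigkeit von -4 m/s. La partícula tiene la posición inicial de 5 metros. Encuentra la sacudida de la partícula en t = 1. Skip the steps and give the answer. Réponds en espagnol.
La sacudida en t = 1 es j = 0.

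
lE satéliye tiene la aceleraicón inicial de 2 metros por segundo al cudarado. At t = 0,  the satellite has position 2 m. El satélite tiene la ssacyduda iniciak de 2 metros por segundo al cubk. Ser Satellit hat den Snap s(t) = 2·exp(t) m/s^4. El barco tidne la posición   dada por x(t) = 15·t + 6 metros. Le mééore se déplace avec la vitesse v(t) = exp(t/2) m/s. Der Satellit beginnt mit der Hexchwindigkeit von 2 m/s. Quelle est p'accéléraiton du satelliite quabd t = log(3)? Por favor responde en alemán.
Um dies zu lösen, müssen wir 2 Stammfunktionen unserer Gleichung für den Snap s(t) = 2·exp(t) finden. Mit ∫s(t)dt und Anwendung von j(0) = 2, finden wir j(t) = 2·exp(t). Die Stammfunktion von dem Ruck ist die Beschleunigung. Mit a(0) = 2 erhalten wir a(t) = 2·exp(t). Wir haben die Beschleunigung a(t) = 2·exp(t). Durch Einsetzen von t = log(3): a(log(3)) = 6.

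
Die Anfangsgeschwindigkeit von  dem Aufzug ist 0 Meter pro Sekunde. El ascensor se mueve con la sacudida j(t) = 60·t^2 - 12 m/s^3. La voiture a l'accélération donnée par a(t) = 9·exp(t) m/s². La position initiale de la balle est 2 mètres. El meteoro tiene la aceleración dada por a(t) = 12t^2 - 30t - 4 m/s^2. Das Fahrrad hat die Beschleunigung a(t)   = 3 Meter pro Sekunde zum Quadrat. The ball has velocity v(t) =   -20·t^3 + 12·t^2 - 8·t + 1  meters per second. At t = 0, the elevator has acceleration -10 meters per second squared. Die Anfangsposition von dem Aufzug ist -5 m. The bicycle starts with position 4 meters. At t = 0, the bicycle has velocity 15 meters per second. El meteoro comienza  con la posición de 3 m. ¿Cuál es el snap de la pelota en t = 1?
Partiendo de la velocidad v(t) = -20·t^3 + 12·t^2 - 8·t + 1, tomamos 3 derivadas. Tomando d/dt de v(t), encontramos a(t) = -60·t^2 + 24·t - 8. Tomando d/dt de a(t), encontramos j(t) = 24 - 120·t. La derivada de la sacudida da el snap: s(t) = -120. De la ecuación del snap s(t) = -120, sustituimos t = 1 para obtener s = -120.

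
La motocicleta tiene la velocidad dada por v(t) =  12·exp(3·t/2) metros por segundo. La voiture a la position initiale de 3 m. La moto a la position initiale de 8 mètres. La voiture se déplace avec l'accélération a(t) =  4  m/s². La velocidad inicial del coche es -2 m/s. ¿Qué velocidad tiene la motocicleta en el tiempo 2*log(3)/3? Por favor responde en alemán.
Aus der Gleichung für die Geschwindigkeit v(t) = 12·exp(3·t/2), setzen wir t = 2*log(3)/3 ein und erhalten v = 36.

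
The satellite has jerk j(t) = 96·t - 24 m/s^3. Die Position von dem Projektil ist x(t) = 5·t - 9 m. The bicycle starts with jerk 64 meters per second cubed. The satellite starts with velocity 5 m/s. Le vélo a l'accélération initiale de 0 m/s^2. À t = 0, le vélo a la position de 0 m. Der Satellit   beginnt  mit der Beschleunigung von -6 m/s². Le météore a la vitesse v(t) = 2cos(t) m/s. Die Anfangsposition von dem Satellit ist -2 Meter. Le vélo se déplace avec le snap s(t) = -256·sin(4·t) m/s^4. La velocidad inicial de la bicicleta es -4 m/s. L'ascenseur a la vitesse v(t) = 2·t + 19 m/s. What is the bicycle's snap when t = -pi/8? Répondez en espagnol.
De la ecuación del snap s(t) = -256·sin(4·t), sustituimos t = -pi/8 para obtener s = 256.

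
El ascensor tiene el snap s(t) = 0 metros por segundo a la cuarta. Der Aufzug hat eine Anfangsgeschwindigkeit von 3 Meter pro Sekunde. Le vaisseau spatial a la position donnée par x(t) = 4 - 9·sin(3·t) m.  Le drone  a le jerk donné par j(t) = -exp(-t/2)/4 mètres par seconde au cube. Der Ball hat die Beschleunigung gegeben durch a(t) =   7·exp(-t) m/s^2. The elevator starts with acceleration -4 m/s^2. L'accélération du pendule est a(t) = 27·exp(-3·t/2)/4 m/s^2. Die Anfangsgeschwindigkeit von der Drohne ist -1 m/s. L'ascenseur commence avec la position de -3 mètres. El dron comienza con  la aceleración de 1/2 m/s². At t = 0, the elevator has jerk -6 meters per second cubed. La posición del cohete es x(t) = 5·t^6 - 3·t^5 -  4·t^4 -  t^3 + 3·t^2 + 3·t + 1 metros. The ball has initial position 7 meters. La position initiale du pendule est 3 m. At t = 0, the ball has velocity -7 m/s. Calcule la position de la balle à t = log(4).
Nous devons trouver l'intégrale de notre équation de l'accélération a(t) = 7·exp(-t) 2 fois. En intégrant l'accélération et en utilisant la condition initiale v(0) = -7, nous obtenons v(t) = -7·exp(-t). En prenant ∫v(t)dt et en appliquant x(0) = 7, nous trouvons x(t) = 7·exp(-t). De l'équation de la position x(t) = 7·exp(-t), nous substituons t = log(4) pour obtenir x = 7/4.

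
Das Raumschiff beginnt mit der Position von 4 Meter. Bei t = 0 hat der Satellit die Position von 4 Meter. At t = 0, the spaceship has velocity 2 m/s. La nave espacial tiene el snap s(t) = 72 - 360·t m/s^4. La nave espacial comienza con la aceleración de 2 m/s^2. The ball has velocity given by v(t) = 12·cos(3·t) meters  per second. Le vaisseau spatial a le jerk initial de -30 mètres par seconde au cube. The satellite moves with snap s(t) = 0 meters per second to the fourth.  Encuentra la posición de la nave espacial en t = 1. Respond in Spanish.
Necesitamos integrar nuestra ecuación del snap s(t) = 72 - 360·t 4 veces. Tomando ∫s(t)dt y aplicando j(0) = -30, encontramos j(t) = -180·t^2 + 72·t - 30. La integral de la sacudida es la aceleración. Usando a(0) = 2, obtenemos a(t) = -60·t^3 + 36·t^2 - 30·t + 2. La antiderivada de la aceleración es la velocidad. Usando v(0) = 2, obtenemos v(t) = -15·t^4 + 12·t^3 - 15·t^2 + 2·t + 2. La integral de la velocidad es la posición. Usando x(0) = 4, obtenemos x(t) = -3·t^5 + 3·t^4 - 5·t^3 + t^2 + 2·t + 4. Tenemos la posición x(t) = -3·t^5 + 3·t^4 - 5·t^3 + t^2 + 2·t + 4. Sustituyendo t = 1: x(1) = 2.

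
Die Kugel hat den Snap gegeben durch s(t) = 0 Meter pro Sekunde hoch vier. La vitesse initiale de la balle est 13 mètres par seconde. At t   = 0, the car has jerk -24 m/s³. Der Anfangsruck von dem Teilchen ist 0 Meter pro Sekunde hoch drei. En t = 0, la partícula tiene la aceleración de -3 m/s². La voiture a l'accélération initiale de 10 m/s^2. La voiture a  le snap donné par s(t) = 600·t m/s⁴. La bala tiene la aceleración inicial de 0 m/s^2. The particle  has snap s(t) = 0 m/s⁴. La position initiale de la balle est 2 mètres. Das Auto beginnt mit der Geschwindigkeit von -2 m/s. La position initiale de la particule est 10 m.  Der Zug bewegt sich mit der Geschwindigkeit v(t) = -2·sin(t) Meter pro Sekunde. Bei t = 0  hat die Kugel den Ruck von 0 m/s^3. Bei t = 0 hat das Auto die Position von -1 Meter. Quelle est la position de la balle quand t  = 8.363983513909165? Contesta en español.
Debemos encontrar la antiderivada de nuestra ecuación del snap s(t) = 0 4 veces. Integrando el snap y usando la condición inicial j(0) = 0, obtenemos j(t) = 0. Tomando ∫j(t)dt y aplicando a(0) = 0, encontramos a(t) = 0. Integrando la aceleración y usando la condición inicial v(0) = 13, obtenemos v(t) = 13. La integral de la velocidad, con x(0) = 2, da la posición: x(t) = 13·t + 2. Usando x(t) = 13·t + 2 y sustituyendo t = 8.363983513909165, encontramos x = 110.731785680819.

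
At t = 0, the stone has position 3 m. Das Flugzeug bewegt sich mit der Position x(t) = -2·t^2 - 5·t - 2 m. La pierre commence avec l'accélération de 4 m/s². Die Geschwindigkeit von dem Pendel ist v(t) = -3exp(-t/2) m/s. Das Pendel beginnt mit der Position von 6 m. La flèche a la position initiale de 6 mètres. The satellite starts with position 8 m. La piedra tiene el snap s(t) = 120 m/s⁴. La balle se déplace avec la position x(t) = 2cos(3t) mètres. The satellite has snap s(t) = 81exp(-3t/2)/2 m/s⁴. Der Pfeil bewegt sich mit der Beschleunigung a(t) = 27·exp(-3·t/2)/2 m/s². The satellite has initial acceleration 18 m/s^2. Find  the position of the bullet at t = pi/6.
From the given position equation x(t) = 2·cos(3·t), we substitute t = pi/6 to get x = 0.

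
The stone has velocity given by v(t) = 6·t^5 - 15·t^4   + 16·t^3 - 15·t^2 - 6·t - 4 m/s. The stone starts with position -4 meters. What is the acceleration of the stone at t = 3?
To solve this, we need to take 1 derivative of our velocity equation v(t) = 6·t^5 - 15·t^4 + 16·t^3 - 15·t^2 - 6·t - 4. The derivative of velocity gives acceleration: a(t) = 30·t^4 - 60·t^3 + 48·t^2 - 30·t - 6. We have acceleration a(t) = 30·t^4 - 60·t^3 + 48·t^2 - 30·t - 6. Substituting t = 3: a(3) = 1146.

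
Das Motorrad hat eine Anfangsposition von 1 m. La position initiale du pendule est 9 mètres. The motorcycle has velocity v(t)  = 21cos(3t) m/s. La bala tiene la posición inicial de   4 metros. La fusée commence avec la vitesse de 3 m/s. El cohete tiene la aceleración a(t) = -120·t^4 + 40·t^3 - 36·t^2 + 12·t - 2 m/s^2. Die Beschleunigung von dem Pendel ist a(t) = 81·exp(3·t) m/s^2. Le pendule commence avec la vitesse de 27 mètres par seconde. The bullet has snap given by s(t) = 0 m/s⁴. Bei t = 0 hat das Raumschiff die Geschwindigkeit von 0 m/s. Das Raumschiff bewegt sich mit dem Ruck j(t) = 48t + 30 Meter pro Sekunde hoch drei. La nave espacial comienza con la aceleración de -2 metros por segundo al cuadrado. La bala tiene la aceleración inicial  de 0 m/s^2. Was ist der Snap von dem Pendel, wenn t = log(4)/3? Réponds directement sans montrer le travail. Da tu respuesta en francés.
À t = log(4)/3, s = 2916.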